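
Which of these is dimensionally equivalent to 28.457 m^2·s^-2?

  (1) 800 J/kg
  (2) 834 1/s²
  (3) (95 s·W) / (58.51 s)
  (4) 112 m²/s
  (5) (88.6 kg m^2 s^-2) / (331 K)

(1)

Reference: m²·s⁻².
Each option:
  (1) J·kg⁻¹ = N·m·kg⁻¹ = m²·s⁻²  ← same
  (2) s⁻²
  (3) [kg·m²·s⁻²] / [s] = kg·m²·s⁻³
  (4) m²·s⁻¹
  (5) [kg·m²·s⁻²] / [K] = kg·m²·s⁻²·K⁻¹
Only (1) matches m²·s⁻².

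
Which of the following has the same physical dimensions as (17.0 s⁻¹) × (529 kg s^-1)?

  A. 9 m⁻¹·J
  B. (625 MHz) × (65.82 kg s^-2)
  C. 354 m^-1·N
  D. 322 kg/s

Reference: [s⁻¹] · [kg·s⁻¹] = kg·s⁻².
Each option:
  A. J·m⁻¹ = N·m·m⁻¹ = kg·m·s⁻²
  B. [s⁻¹] · [kg·s⁻²] = kg·s⁻³
  C. N·m⁻¹ = kg·m·s⁻²·m⁻¹ = kg·s⁻²  ← same
  D. kg·s⁻¹
Only C. matches kg·s⁻².

C.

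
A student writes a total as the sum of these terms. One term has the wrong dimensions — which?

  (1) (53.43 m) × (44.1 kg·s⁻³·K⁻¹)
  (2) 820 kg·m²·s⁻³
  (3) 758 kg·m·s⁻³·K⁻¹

(2)

In SI base units:
  (1) [m] · [kg·s⁻³·K⁻¹] = kg·m·s⁻³·K⁻¹
  (2) kg·m²·s⁻³
  (3) kg·m·s⁻³·K⁻¹
All reduce to kg·m·s⁻³·K⁻¹ except (2), which is kg·m²·s⁻³.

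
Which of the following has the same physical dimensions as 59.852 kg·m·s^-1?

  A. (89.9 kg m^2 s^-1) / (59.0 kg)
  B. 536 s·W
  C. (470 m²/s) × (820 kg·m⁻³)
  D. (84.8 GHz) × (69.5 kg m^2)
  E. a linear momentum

E.

Reference: kg·m·s⁻¹.
Each option:
  A. [kg·m²·s⁻¹] / [kg] = m²·s⁻¹
  B. W·s = J·s⁻¹·s = kg·m²·s⁻²
  C. [m²·s⁻¹] · [kg·m⁻³] = kg·m⁻¹·s⁻¹
  D. [s⁻¹] · [kg·m²] = kg·m²·s⁻¹
  E. [linear momentum] = kg·m·s⁻¹  ← same
Only E. matches kg·m·s⁻¹.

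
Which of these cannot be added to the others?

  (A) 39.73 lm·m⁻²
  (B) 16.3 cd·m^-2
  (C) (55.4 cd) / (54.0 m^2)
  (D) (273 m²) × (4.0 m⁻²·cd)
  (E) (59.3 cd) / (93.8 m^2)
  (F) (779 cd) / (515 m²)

In SI base units:
  (A) lm·m⁻² = cd·m⁻² = m⁻²·cd
  (B) cd·m⁻² = m⁻²·cd
  (C) [cd] / [m²] = m⁻²·cd
  (D) [m²] · [m⁻²·cd] = cd
  (E) [cd] / [m²] = m⁻²·cd
  (F) [cd] / [m²] = m⁻²·cd
All reduce to m⁻²·cd except (D), which is cd.

(D)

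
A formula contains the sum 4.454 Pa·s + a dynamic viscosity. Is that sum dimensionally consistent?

Reduce each to base SI dimensions:
  4.454 Pa·s:  Pa·s = N·m⁻²·s = kg·m⁻¹·s⁻¹
  a dynamic viscosity:  [dynamic viscosity] = kg·m⁻¹·s⁻¹
Both are kg·m⁻¹·s⁻¹, so they have the same dimensions and can be added.

Yes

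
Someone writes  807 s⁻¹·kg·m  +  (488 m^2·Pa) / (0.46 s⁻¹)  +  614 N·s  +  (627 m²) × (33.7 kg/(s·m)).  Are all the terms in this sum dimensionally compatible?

In SI base units:
  807 s⁻¹·kg·m:  kg·m·s⁻¹
  (488 m^2·Pa) / (0.46 s⁻¹):  [kg·m·s⁻²] / [s⁻¹] = kg·m·s⁻¹
  614 N·s:  N·s = kg·m·s⁻²·s = kg·m·s⁻¹
  (627 m²) × (33.7 kg/(s·m)):  [m²] · [kg·m⁻¹·s⁻¹] = kg·m·s⁻¹
Every term reduces to kg·m·s⁻¹.

Yes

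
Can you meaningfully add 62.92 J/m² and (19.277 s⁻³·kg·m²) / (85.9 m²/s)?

Yes

In SI base units:
  62.92 J/m²:  J·m⁻² = N·m·m⁻² = kg·s⁻²
  (19.277 s⁻³·kg·m²) / (85.9 m²/s):  [kg·m²·s⁻³] / [m²·s⁻¹] = kg·s⁻²
Both are kg·s⁻², so they have the same dimensions and can be added.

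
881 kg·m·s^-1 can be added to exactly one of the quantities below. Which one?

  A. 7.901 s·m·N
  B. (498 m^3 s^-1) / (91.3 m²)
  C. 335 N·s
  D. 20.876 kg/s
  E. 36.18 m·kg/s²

C.

Reference: kg·m·s⁻¹.
Each option:
  A. N·m·s = kg·m·s⁻²·m·s = kg·m²·s⁻¹
  B. [m³·s⁻¹] / [m²] = m·s⁻¹
  C. N·s = kg·m·s⁻²·s = kg·m·s⁻¹  ← same
  D. kg·s⁻¹
  E. kg·m·s⁻²
Only C. matches kg·m·s⁻¹.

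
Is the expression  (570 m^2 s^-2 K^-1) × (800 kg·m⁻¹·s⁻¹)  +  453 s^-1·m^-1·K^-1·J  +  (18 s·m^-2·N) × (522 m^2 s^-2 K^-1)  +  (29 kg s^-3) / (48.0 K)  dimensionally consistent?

No

In SI base units:
  (570 m^2 s^-2 K^-1) × (800 kg·m⁻¹·s⁻¹):  [m²·s⁻²·K⁻¹] · [kg·m⁻¹·s⁻¹] = kg·m·s⁻³·K⁻¹
  453 s^-1·m^-1·K^-1·J:  J·s⁻¹·m⁻¹·K⁻¹ = N·m·s⁻¹·m⁻¹·K⁻¹ = kg·m·s⁻³·K⁻¹
  (18 s·m^-2·N) × (522 m^2 s^-2 K^-1):  [kg·m⁻¹·s⁻¹] · [m²·s⁻²·K⁻¹] = kg·m·s⁻³·K⁻¹
  (29 kg s^-3) / (48.0 K):  [kg·s⁻³] / [K] = kg·s⁻³·K⁻¹
The terms do not share a single dimension (kg·m·s⁻³·K⁻¹ vs kg·s⁻³·K⁻¹).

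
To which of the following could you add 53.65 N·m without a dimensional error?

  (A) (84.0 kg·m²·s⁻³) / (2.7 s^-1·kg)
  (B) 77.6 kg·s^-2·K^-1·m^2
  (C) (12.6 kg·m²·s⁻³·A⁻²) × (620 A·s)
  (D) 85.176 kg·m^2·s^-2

(D)

Reference: N·m = kg·m·s⁻²·m = kg·m²·s⁻².
Each option:
  (A) [kg·m²·s⁻³] / [kg·s⁻¹] = m²·s⁻²
  (B) kg·m²·s⁻²·K⁻¹
  (C) [kg·m²·s⁻³·A⁻²] · [s·A] = kg·m²·s⁻²·A⁻¹
  (D) kg·m²·s⁻²  ← same
Only (D) matches kg·m²·s⁻².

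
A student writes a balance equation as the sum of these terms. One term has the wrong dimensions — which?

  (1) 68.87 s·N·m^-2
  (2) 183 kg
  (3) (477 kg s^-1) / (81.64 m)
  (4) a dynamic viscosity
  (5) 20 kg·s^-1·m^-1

Work out the base dimensions of each:
  (1) N·s·m⁻² = kg·m·s⁻²·s·m⁻² = kg·m⁻¹·s⁻¹
  (2) kg
  (3) [kg·s⁻¹] / [m] = kg·m⁻¹·s⁻¹
  (4) [dynamic viscosity] = kg·m⁻¹·s⁻¹
  (5) kg·m⁻¹·s⁻¹
All reduce to kg·m⁻¹·s⁻¹ except (2), which is kg.

(2)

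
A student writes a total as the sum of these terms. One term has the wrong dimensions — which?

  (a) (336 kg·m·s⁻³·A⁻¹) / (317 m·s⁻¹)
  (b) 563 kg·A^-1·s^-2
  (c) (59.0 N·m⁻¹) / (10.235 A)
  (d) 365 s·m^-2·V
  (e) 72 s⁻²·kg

(e)

Expand each in SI base units:
  (a) [kg·m·s⁻³·A⁻¹] / [m·s⁻¹] = kg·s⁻²·A⁻¹
  (b) kg·s⁻²·A⁻¹
  (c) [kg·s⁻²] / [A] = kg·s⁻²·A⁻¹
  (d) V·s·m⁻² = J·C⁻¹·s·m⁻² = kg·s⁻²·A⁻¹
  (e) kg·s⁻²
All reduce to kg·s⁻²·A⁻¹ except (e), which is kg·s⁻².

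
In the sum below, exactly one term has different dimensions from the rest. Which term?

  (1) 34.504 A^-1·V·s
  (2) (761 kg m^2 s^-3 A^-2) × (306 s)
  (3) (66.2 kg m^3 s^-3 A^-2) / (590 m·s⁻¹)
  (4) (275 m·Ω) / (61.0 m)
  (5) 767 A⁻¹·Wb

(4)

Dimensions:
  (1) V·s·A⁻¹ = J·C⁻¹·s·A⁻¹ = kg·m²·s⁻²·A⁻²
  (2) [kg·m²·s⁻³·A⁻²] · [s] = kg·m²·s⁻²·A⁻²
  (3) [kg·m³·s⁻³·A⁻²] / [m·s⁻¹] = kg·m²·s⁻²·A⁻²
  (4) [kg·m³·s⁻³·A⁻²] / [m] = kg·m²·s⁻³·A⁻²
  (5) Wb·A⁻¹ = V·s·A⁻¹ = kg·m²·s⁻²·A⁻²
All reduce to kg·m²·s⁻²·A⁻² except (4), which is kg·m²·s⁻³·A⁻².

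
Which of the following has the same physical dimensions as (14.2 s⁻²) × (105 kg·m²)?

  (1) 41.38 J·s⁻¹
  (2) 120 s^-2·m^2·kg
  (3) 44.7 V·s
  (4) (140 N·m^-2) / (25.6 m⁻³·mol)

Reference: [s⁻²] · [kg·m²] = kg·m²·s⁻².
Each option:
  (1) J·s⁻¹ = N·m·s⁻¹ = kg·m²·s⁻³
  (2) kg·m²·s⁻²  ← same
  (3) V·s = J·C⁻¹·s = kg·m²·s⁻²·A⁻¹
  (4) [kg·m⁻¹·s⁻²] / [m⁻³·mol] = kg·m²·s⁻²·mol⁻¹
Only (2) matches kg·m²·s⁻².

(2)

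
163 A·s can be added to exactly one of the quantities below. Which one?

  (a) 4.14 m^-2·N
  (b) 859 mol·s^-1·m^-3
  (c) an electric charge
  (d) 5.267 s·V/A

Reference: A·s = s·A.
Each option:
  (a) N·m⁻² = kg·m·s⁻²·m⁻² = kg·m⁻¹·s⁻²
  (b) mol·m⁻³·s⁻¹ = m⁻³·s⁻¹·mol
  (c) [electric charge] = s·A  ← same
  (d) V·s·A⁻¹ = J·C⁻¹·s·A⁻¹ = kg·m²·s⁻²·A⁻²
Only (c) matches s·A.

(c)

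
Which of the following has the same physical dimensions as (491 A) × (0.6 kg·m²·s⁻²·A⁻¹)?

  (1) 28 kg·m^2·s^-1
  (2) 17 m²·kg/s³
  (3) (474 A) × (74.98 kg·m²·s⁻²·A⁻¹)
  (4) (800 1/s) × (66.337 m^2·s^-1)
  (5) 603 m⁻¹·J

Reference: [A] · [kg·m²·s⁻²·A⁻¹] = kg·m²·s⁻².
Each option:
  (1) kg·m²·s⁻¹
  (2) kg·m²·s⁻³
  (3) [A] · [kg·m²·s⁻²·A⁻¹] = kg·m²·s⁻²  ← same
  (4) [s⁻¹] · [m²·s⁻¹] = m²·s⁻²
  (5) J·m⁻¹ = N·m·m⁻¹ = kg·m·s⁻²
Only (3) matches kg·m²·s⁻².

(3)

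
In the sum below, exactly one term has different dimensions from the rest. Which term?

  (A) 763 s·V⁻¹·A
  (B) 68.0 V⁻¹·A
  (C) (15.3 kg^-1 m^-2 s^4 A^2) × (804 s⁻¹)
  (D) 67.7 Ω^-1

(A)

Reduce each to base SI dimensions:
  (A) A·s·V⁻¹ = A·s·(J·C⁻¹)⁻¹ = kg⁻¹·m⁻²·s⁴·A²
  (B) A·V⁻¹ = A·(J·C⁻¹)⁻¹ = kg⁻¹·m⁻²·s³·A²
  (C) [kg⁻¹·m⁻²·s⁴·A²] · [s⁻¹] = kg⁻¹·m⁻²·s³·A²
  (D) Ω⁻¹ = (V·A⁻¹)⁻¹ = kg⁻¹·m⁻²·s³·A²
All reduce to kg⁻¹·m⁻²·s³·A² except (A), which is kg⁻¹·m⁻²·s⁴·A².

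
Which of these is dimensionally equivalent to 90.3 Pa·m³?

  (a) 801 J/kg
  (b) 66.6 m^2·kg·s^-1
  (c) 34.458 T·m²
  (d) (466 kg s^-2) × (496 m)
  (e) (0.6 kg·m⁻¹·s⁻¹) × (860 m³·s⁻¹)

(e)

Reference: Pa·m³ = N·m⁻²·m³ = kg·m²·s⁻².
Each option:
  (a) J·kg⁻¹ = N·m·kg⁻¹ = m²·s⁻²
  (b) kg·m²·s⁻¹
  (c) T·m² = Wb·m⁻²·m² = kg·m²·s⁻²·A⁻¹
  (d) [kg·s⁻²] · [m] = kg·m·s⁻²
  (e) [kg·m⁻¹·s⁻¹] · [m³·s⁻¹] = kg·m²·s⁻²  ← same
Only (e) matches kg·m²·s⁻².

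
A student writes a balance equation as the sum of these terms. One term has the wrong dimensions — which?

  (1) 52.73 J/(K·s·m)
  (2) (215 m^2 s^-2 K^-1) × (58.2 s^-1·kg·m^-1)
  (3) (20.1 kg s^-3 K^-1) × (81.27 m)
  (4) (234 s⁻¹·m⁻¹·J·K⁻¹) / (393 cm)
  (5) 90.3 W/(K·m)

In SI base units:
  (1) J·s⁻¹·m⁻¹·K⁻¹ = N·m·s⁻¹·m⁻¹·K⁻¹ = kg·m·s⁻³·K⁻¹
  (2) [m²·s⁻²·K⁻¹] · [kg·m⁻¹·s⁻¹] = kg·m·s⁻³·K⁻¹
  (3) [kg·s⁻³·K⁻¹] · [m] = kg·m·s⁻³·K⁻¹
  (4) [kg·m·s⁻³·K⁻¹] / [m] = kg·s⁻³·K⁻¹
  (5) W·m⁻¹·K⁻¹ = J·s⁻¹·m⁻¹·K⁻¹ = kg·m·s⁻³·K⁻¹
All reduce to kg·m·s⁻³·K⁻¹ except (4), which is kg·s⁻³·K⁻¹.

(4)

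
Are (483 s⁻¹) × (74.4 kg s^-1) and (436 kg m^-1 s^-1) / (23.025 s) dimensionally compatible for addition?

Work out the base dimensions of each:
  (483 s⁻¹) × (74.4 kg s^-1):  [s⁻¹] · [kg·s⁻¹] = kg·s⁻²
  (436 kg m^-1 s^-1) / (23.025 s):  [kg·m⁻¹·s⁻¹] / [s] = kg·m⁻¹·s⁻²
kg·s⁻² ≠ kg·m⁻¹·s⁻², so they cannot be added.

No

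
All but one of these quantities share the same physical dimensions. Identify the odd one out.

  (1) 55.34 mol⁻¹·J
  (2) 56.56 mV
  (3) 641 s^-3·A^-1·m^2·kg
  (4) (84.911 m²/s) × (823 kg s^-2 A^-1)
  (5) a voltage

Dimensions:
  (1) J·mol⁻¹ = N·m·mol⁻¹ = kg·m²·s⁻²·mol⁻¹
  (2) V = J·C⁻¹ = kg·m²·s⁻³·A⁻¹
  (3) kg·m²·s⁻³·A⁻¹
  (4) [m²·s⁻¹] · [kg·s⁻²·A⁻¹] = kg·m²·s⁻³·A⁻¹
  (5) [voltage] = kg·m²·s⁻³·A⁻¹
All reduce to kg·m²·s⁻³·A⁻¹ except (1), which is kg·m²·s⁻²·mol⁻¹.

(1)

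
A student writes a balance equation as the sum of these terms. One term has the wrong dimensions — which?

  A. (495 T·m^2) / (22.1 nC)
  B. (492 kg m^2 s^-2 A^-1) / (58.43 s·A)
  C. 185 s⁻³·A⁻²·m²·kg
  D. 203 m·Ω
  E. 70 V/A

Reduce each to base SI dimensions:
  A. [kg·m²·s⁻²·A⁻¹] / [s·A] = kg·m²·s⁻³·A⁻²
  B. [kg·m²·s⁻²·A⁻¹] / [s·A] = kg·m²·s⁻³·A⁻²
  C. kg·m²·s⁻³·A⁻²
  D. Ω·m = V·A⁻¹·m = kg·m³·s⁻³·A⁻²
  E. V·A⁻¹ = J·C⁻¹·A⁻¹ = kg·m²·s⁻³·A⁻²
All reduce to kg·m²·s⁻³·A⁻² except D., which is kg·m³·s⁻³·A⁻².

D.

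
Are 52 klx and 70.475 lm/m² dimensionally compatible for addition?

Yes

Work out the base dimensions of each:
  52 klx:  lx = lm·m⁻² = m⁻²·cd
  70.475 lm/m²:  lm·m⁻² = cd·m⁻² = m⁻²·cd
Both are m⁻²·cd, so they have the same dimensions and can be added.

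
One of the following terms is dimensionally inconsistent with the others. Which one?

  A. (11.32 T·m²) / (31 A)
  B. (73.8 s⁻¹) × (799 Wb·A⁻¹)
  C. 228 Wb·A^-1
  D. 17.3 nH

B.

In SI base units:
  A. [kg·m²·s⁻²·A⁻¹] / [A] = kg·m²·s⁻²·A⁻²
  B. [s⁻¹] · [kg·m²·s⁻²·A⁻²] = kg·m²·s⁻³·A⁻²
  C. Wb·A⁻¹ = V·s·A⁻¹ = kg·m²·s⁻²·A⁻²
  D. H = V·s·A⁻¹ = kg·m²·s⁻²·A⁻²
All reduce to kg·m²·s⁻²·A⁻² except B., which is kg·m²·s⁻³·A⁻².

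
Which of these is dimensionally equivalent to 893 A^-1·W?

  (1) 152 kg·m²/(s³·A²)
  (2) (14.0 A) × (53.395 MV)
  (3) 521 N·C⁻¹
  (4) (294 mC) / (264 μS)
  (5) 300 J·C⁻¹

Reference: W·A⁻¹ = J·s⁻¹·A⁻¹ = kg·m²·s⁻³·A⁻¹.
Each option:
  (1) kg·m²·s⁻³·A⁻²
  (2) [A] · [kg·m²·s⁻³·A⁻¹] = kg·m²·s⁻³
  (3) N·C⁻¹ = kg·m·s⁻²·(s·A)⁻¹ = kg·m·s⁻³·A⁻¹
  (4) [s·A] / [kg⁻¹·m⁻²·s³·A²] = kg·m²·s⁻²·A⁻¹
  (5) J·C⁻¹ = N·m·(s·A)⁻¹ = kg·m²·s⁻³·A⁻¹  ← same
Only (5) matches kg·m²·s⁻³·A⁻¹.

(5)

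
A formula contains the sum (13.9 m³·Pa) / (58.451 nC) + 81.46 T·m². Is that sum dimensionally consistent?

Work out the base dimensions of each:
  (13.9 m³·Pa) / (58.451 nC):  [kg·m²·s⁻²] / [s·A] = kg·m²·s⁻³·A⁻¹
  81.46 T·m²:  T·m² = Wb·m⁻²·m² = kg·m²·s⁻²·A⁻¹
kg·m²·s⁻³·A⁻¹ ≠ kg·m²·s⁻²·A⁻¹, so they cannot be added.

No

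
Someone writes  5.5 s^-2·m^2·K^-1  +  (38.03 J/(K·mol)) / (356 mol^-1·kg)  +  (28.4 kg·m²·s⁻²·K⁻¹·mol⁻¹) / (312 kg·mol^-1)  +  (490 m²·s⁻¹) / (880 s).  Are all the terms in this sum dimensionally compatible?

No

Reduce each to base SI dimensions:
  5.5 s^-2·m^2·K^-1:  m²·s⁻²·K⁻¹
  (38.03 J/(K·mol)) / (356 mol^-1·kg):  [kg·m²·s⁻²·K⁻¹·mol⁻¹] / [kg·mol⁻¹] = m²·s⁻²·K⁻¹
  (28.4 kg·m²·s⁻²·K⁻¹·mol⁻¹) / (312 kg·mol^-1):  [kg·m²·s⁻²·K⁻¹·mol⁻¹] / [kg·mol⁻¹] = m²·s⁻²·K⁻¹
  (490 m²·s⁻¹) / (880 s):  [m²·s⁻¹] / [s] = m²·s⁻²
The terms do not share a single dimension (m²·s⁻² vs m²·s⁻²·K⁻¹).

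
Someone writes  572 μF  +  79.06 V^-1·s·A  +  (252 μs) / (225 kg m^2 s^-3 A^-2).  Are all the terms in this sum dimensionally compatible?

Yes

Work out the base dimensions of each:
  572 μF:  F = C·V⁻¹ = kg⁻¹·m⁻²·s⁴·A²
  79.06 V^-1·s·A:  A·s·V⁻¹ = A·s·(J·C⁻¹)⁻¹ = kg⁻¹·m⁻²·s⁴·A²
  (252 μs) / (225 kg m^2 s^-3 A^-2):  [s] / [kg·m²·s⁻³·A⁻²] = kg⁻¹·m⁻²·s⁴·A²
Every term reduces to kg⁻¹·m⁻²·s⁴·A².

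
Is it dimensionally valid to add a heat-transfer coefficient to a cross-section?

No

In SI base units:
  a heat-transfer coefficient:  [heat-transfer coefficient] = kg·s⁻³·K⁻¹
  a cross-section:  [cross-section] = m²
kg·s⁻³·K⁻¹ ≠ m², so they cannot be added.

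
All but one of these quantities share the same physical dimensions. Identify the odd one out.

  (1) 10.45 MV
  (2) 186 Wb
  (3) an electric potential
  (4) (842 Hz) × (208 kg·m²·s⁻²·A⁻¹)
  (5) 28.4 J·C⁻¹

(2)

Expand each in SI base units:
  (1) V = J·C⁻¹ = kg·m²·s⁻³·A⁻¹
  (2) Wb = V·s = kg·m²·s⁻²·A⁻¹
  (3) [electric potential] = kg·m²·s⁻³·A⁻¹
  (4) [s⁻¹] · [kg·m²·s⁻²·A⁻¹] = kg·m²·s⁻³·A⁻¹
  (5) J·C⁻¹ = N·m·(s·A)⁻¹ = kg·m²·s⁻³·A⁻¹
All reduce to kg·m²·s⁻³·A⁻¹ except (2), which is kg·m²·s⁻²·A⁻¹.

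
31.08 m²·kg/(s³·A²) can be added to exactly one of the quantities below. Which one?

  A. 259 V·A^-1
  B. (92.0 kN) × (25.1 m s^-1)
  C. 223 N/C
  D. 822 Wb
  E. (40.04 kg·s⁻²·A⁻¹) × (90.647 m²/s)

Reference: kg·m²·s⁻³·A⁻².
Each option:
  A. V·A⁻¹ = J·C⁻¹·A⁻¹ = kg·m²·s⁻³·A⁻²  ← same
  B. [kg·m·s⁻²] · [m·s⁻¹] = kg·m²·s⁻³
  C. N·C⁻¹ = kg·m·s⁻²·(s·A)⁻¹ = kg·m·s⁻³·A⁻¹
  D. Wb = V·s = kg·m²·s⁻²·A⁻¹
  E. [kg·s⁻²·A⁻¹] · [m²·s⁻¹] = kg·m²·s⁻³·A⁻¹
Only A. matches kg·m²·s⁻³·A⁻².

A.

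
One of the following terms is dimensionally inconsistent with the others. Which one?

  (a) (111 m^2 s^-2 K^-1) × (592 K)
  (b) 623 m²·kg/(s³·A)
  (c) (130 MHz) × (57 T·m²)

(a)

In SI base units:
  (a) [m²·s⁻²·K⁻¹] · [K] = m²·s⁻²
  (b) kg·m²·s⁻³·A⁻¹
  (c) [s⁻¹] · [kg·m²·s⁻²·A⁻¹] = kg·m²·s⁻³·A⁻¹
All reduce to kg·m²·s⁻³·A⁻¹ except (a), which is m²·s⁻².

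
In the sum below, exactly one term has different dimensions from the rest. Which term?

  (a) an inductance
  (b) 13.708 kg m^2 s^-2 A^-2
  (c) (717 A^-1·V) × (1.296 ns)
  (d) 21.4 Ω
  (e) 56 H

(d)

Expand each in SI base units:
  (a) [inductance] = kg·m²·s⁻²·A⁻²
  (b) kg·m²·s⁻²·A⁻²
  (c) [kg·m²·s⁻³·A⁻²] · [s] = kg·m²·s⁻²·A⁻²
  (d) Ω = V·A⁻¹ = kg·m²·s⁻³·A⁻²
  (e) H = V·s·A⁻¹ = kg·m²·s⁻²·A⁻²
All reduce to kg·m²·s⁻²·A⁻² except (d), which is kg·m²·s⁻³·A⁻².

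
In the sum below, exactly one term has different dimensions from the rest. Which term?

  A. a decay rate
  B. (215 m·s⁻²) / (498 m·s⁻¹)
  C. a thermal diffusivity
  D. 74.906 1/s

Expand each in SI base units:
  A. [decay rate] = s⁻¹
  B. [m·s⁻²] / [m·s⁻¹] = s⁻¹
  C. [thermal diffusivity] = m²·s⁻¹
  D. s⁻¹
All reduce to s⁻¹ except C., which is m²·s⁻¹.

C.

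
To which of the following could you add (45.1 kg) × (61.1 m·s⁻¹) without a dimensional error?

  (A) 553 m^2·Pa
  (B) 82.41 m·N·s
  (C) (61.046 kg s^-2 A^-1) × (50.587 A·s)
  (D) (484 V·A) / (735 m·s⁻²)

(D)

Reference: [kg] · [m·s⁻¹] = kg·m·s⁻¹.
Each option:
  (A) Pa·m² = N·m⁻²·m² = kg·m·s⁻²
  (B) N·m·s = kg·m·s⁻²·m·s = kg·m²·s⁻¹
  (C) [kg·s⁻²·A⁻¹] · [s·A] = kg·s⁻¹
  (D) [kg·m²·s⁻³] / [m·s⁻²] = kg·m·s⁻¹  ← same
Only (D) matches kg·m·s⁻¹.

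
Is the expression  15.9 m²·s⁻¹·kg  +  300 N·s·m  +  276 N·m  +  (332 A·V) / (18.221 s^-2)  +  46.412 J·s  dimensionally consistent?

No

Work out the base dimensions of each:
  15.9 m²·s⁻¹·kg:  kg·m²·s⁻¹
  300 N·s·m:  N·m·s = kg·m·s⁻²·m·s = kg·m²·s⁻¹
  276 N·m:  N·m = kg·m·s⁻²·m = kg·m²·s⁻²
  (332 A·V) / (18.221 s^-2):  [kg·m²·s⁻³] / [s⁻²] = kg·m²·s⁻¹
  46.412 J·s:  J·s = N·m·s = kg·m²·s⁻¹
The terms do not share a single dimension (kg·m²·s⁻² vs kg·m²·s⁻¹).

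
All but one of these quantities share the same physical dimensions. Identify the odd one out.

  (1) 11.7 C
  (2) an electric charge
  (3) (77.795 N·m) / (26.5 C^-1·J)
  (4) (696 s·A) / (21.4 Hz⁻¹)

Dimensions:
  (1) C = s·A
  (2) [electric charge] = s·A
  (3) [kg·m²·s⁻²] / [kg·m²·s⁻³·A⁻¹] = s·A
  (4) [s·A] / [s] = A
All reduce to s·A except (4), which is A.

(4)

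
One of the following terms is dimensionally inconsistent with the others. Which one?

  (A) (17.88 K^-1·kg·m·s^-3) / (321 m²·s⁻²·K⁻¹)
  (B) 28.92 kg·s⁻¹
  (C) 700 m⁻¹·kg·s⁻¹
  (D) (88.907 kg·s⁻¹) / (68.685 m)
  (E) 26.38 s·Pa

Dimensions:
  (A) [kg·m·s⁻³·K⁻¹] / [m²·s⁻²·K⁻¹] = kg·m⁻¹·s⁻¹
  (B) kg·s⁻¹
  (C) kg·m⁻¹·s⁻¹
  (D) [kg·s⁻¹] / [m] = kg·m⁻¹·s⁻¹
  (E) Pa·s = N·m⁻²·s = kg·m⁻¹·s⁻¹
All reduce to kg·m⁻¹·s⁻¹ except (B), which is kg·s⁻¹.

(B)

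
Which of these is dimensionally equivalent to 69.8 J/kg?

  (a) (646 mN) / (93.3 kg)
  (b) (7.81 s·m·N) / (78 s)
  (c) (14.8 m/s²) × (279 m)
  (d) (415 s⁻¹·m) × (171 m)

Reference: J·kg⁻¹ = N·m·kg⁻¹ = m²·s⁻².
Each option:
  (a) [kg·m·s⁻²] / [kg] = m·s⁻²
  (b) [kg·m²·s⁻¹] / [s] = kg·m²·s⁻²
  (c) [m·s⁻²] · [m] = m²·s⁻²  ← same
  (d) [m·s⁻¹] · [m] = m²·s⁻¹
Only (c) matches m²·s⁻².

(c)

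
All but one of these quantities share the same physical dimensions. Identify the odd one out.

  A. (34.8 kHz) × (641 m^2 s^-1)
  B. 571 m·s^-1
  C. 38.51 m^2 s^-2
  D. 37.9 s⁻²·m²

B.

Reduce each to base SI dimensions:
  A. [s⁻¹] · [m²·s⁻¹] = m²·s⁻²
  B. m·s⁻¹
  C. m²·s⁻²
  D. m²·s⁻²
All reduce to m²·s⁻² except B., which is m·s⁻¹.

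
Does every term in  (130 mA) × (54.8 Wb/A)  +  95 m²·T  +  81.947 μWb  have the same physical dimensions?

Reduce each to base SI dimensions:
  (130 mA) × (54.8 Wb/A):  [A] · [kg·m²·s⁻²·A⁻²] = kg·m²·s⁻²·A⁻¹
  95 m²·T:  T·m² = Wb·m⁻²·m² = kg·m²·s⁻²·A⁻¹
  81.947 μWb:  Wb = V·s = kg·m²·s⁻²·A⁻¹
Every term reduces to kg·m²·s⁻²·A⁻¹.

Yes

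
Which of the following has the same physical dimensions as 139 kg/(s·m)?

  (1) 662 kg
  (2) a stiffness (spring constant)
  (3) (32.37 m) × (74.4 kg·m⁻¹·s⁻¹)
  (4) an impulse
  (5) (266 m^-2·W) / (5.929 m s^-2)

(5)

Reference: kg·m⁻¹·s⁻¹.
Each option:
  (1) kg
  (2) [stiffness (spring constant)] = kg·s⁻²
  (3) [m] · [kg·m⁻¹·s⁻¹] = kg·s⁻¹
  (4) [impulse] = kg·m·s⁻¹
  (5) [kg·s⁻³] / [m·s⁻²] = kg·m⁻¹·s⁻¹  ← same
Only (5) matches kg·m⁻¹·s⁻¹.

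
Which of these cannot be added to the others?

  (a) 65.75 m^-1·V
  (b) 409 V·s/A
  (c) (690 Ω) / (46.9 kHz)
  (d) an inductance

In SI base units:
  (a) V·m⁻¹ = J·C⁻¹·m⁻¹ = kg·m·s⁻³·A⁻¹
  (b) V·s·A⁻¹ = J·C⁻¹·s·A⁻¹ = kg·m²·s⁻²·A⁻²
  (c) [kg·m²·s⁻³·A⁻²] / [s⁻¹] = kg·m²·s⁻²·A⁻²
  (d) [inductance] = kg·m²·s⁻²·A⁻²
All reduce to kg·m²·s⁻²·A⁻² except (a), which is kg·m·s⁻³·A⁻¹.

(a)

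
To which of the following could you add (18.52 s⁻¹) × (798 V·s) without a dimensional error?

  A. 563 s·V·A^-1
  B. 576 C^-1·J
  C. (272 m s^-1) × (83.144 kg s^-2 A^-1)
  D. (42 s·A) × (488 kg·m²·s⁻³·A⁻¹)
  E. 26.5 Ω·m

B.

Reference: [s⁻¹] · [kg·m²·s⁻²·A⁻¹] = kg·m²·s⁻³·A⁻¹.
Each option:
  A. V·s·A⁻¹ = J·C⁻¹·s·A⁻¹ = kg·m²·s⁻²·A⁻²
  B. J·C⁻¹ = N·m·(s·A)⁻¹ = kg·m²·s⁻³·A⁻¹  ← same
  C. [m·s⁻¹] · [kg·s⁻²·A⁻¹] = kg·m·s⁻³·A⁻¹
  D. [s·A] · [kg·m²·s⁻³·A⁻¹] = kg·m²·s⁻²
  E. Ω·m = V·A⁻¹·m = kg·m³·s⁻³·A⁻²
Only B. matches kg·m²·s⁻³·A⁻¹.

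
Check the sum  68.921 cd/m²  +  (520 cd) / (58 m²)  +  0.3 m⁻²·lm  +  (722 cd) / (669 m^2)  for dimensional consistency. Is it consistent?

Yes

Reduce each to base SI dimensions:
  68.921 cd/m²:  cd·m⁻² = m⁻²·cd
  (520 cd) / (58 m²):  [cd] / [m²] = m⁻²·cd
  0.3 m⁻²·lm:  lm·m⁻² = cd·m⁻² = m⁻²·cd
  (722 cd) / (669 m^2):  [cd] / [m²] = m⁻²·cd
Every term reduces to m⁻²·cd.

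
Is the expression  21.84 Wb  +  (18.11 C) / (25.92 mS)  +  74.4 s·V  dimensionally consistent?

Dimensions:
  21.84 Wb:  Wb = V·s = kg·m²·s⁻²·A⁻¹
  (18.11 C) / (25.92 mS):  [s·A] / [kg⁻¹·m⁻²·s³·A²] = kg·m²·s⁻²·A⁻¹
  74.4 s·V:  V·s = J·C⁻¹·s = kg·m²·s⁻²·A⁻¹
Every term reduces to kg·m²·s⁻²·A⁻¹.

Yes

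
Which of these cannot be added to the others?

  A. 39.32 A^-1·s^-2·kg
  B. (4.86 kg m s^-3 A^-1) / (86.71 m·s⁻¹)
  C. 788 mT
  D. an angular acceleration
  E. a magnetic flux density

D.

Dimensions:
  A. kg·s⁻²·A⁻¹
  B. [kg·m·s⁻³·A⁻¹] / [m·s⁻¹] = kg·s⁻²·A⁻¹
  C. T = Wb·m⁻² = kg·s⁻²·A⁻¹
  D. [angular acceleration] = s⁻²
  E. [magnetic flux density] = kg·s⁻²·A⁻¹
All reduce to kg·s⁻²·A⁻¹ except D., which is s⁻².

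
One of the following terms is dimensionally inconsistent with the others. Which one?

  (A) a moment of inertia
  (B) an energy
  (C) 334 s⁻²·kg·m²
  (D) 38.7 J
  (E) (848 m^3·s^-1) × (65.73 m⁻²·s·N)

Reduce each to base SI dimensions:
  (A) [moment of inertia] = kg·m²
  (B) [energy] = kg·m²·s⁻²
  (C) kg·m²·s⁻²
  (D) J = N·m = kg·m²·s⁻²
  (E) [m³·s⁻¹] · [kg·m⁻¹·s⁻¹] = kg·m²·s⁻²
All reduce to kg·m²·s⁻² except (A), which is kg·m².

(A)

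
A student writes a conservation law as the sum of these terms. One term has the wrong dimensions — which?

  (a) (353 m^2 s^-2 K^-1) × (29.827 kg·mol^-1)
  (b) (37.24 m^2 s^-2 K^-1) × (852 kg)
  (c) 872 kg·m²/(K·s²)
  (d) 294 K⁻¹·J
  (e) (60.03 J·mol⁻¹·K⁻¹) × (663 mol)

(a)

In SI base units:
  (a) [m²·s⁻²·K⁻¹] · [kg·mol⁻¹] = kg·m²·s⁻²·K⁻¹·mol⁻¹
  (b) [m²·s⁻²·K⁻¹] · [kg] = kg·m²·s⁻²·K⁻¹
  (c) kg·m²·s⁻²·K⁻¹
  (d) J·K⁻¹ = N·m·K⁻¹ = kg·m²·s⁻²·K⁻¹
  (e) [kg·m²·s⁻²·K⁻¹·mol⁻¹] · [mol] = kg·m²·s⁻²·K⁻¹
All reduce to kg·m²·s⁻²·K⁻¹ except (a), which is kg·m²·s⁻²·K⁻¹·mol⁻¹.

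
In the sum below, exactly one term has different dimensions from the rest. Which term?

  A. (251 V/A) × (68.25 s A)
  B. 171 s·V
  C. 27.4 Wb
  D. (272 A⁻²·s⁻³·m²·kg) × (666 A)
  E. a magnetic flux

Work out the base dimensions of each:
  A. [kg·m²·s⁻³·A⁻²] · [s·A] = kg·m²·s⁻²·A⁻¹
  B. V·s = J·C⁻¹·s = kg·m²·s⁻²·A⁻¹
  C. Wb = V·s = kg·m²·s⁻²·A⁻¹
  D. [kg·m²·s⁻³·A⁻²] · [A] = kg·m²·s⁻³·A⁻¹
  E. [magnetic flux] = kg·m²·s⁻²·A⁻¹
All reduce to kg·m²·s⁻²·A⁻¹ except D., which is kg·m²·s⁻³·A⁻¹.

D.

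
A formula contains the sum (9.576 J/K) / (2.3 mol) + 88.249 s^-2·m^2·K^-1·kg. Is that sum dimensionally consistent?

No

Reduce each to base SI dimensions:
  (9.576 J/K) / (2.3 mol):  [kg·m²·s⁻²·K⁻¹] / [mol] = kg·m²·s⁻²·K⁻¹·mol⁻¹
  88.249 s^-2·m^2·K^-1·kg:  kg·m²·s⁻²·K⁻¹
kg·m²·s⁻²·K⁻¹·mol⁻¹ ≠ kg·m²·s⁻²·K⁻¹, so they cannot be added.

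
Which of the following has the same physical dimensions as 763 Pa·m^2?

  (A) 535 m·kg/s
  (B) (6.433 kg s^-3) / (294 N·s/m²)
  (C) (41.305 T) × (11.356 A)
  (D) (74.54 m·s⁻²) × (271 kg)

Reference: Pa·m² = N·m⁻²·m² = kg·m·s⁻².
Each option:
  (A) kg·m·s⁻¹
  (B) [kg·s⁻³] / [kg·m⁻¹·s⁻¹] = m·s⁻²
  (C) [kg·s⁻²·A⁻¹] · [A] = kg·s⁻²
  (D) [m·s⁻²] · [kg] = kg·m·s⁻²  ← same
Only (D) matches kg·m·s⁻².

(D)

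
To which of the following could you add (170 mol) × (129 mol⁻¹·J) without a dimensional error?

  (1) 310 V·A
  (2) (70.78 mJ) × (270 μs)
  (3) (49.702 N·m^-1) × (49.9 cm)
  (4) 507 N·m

(4)

Reference: [mol] · [kg·m²·s⁻²·mol⁻¹] = kg·m²·s⁻².
Each option:
  (1) V·A = J·C⁻¹·A = kg·m²·s⁻³
  (2) [kg·m²·s⁻²] · [s] = kg·m²·s⁻¹
  (3) [kg·s⁻²] · [m] = kg·m·s⁻²
  (4) N·m = kg·m·s⁻²·m = kg·m²·s⁻²  ← same
Only (4) matches kg·m²·s⁻².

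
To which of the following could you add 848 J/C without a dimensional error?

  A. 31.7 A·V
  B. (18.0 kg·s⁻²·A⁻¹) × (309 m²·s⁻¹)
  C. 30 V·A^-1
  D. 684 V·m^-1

B.

Reference: J·C⁻¹ = N·m·(s·A)⁻¹ = kg·m²·s⁻³·A⁻¹.
Each option:
  A. V·A = J·C⁻¹·A = kg·m²·s⁻³
  B. [kg·s⁻²·A⁻¹] · [m²·s⁻¹] = kg·m²·s⁻³·A⁻¹  ← same
  C. V·A⁻¹ = J·C⁻¹·A⁻¹ = kg·m²·s⁻³·A⁻²
  D. V·m⁻¹ = J·C⁻¹·m⁻¹ = kg·m·s⁻³·A⁻¹
Only B. matches kg·m²·s⁻³·A⁻¹.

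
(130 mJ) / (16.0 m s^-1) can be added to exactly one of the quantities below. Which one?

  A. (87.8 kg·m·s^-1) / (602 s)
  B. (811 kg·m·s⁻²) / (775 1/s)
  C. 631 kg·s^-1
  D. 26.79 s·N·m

B.

Reference: [kg·m²·s⁻²] / [m·s⁻¹] = kg·m·s⁻¹.
Each option:
  A. [kg·m·s⁻¹] / [s] = kg·m·s⁻²
  B. [kg·m·s⁻²] / [s⁻¹] = kg·m·s⁻¹  ← same
  C. kg·s⁻¹
  D. N·m·s = kg·m·s⁻²·m·s = kg·m²·s⁻¹
Only B. matches kg·m·s⁻¹.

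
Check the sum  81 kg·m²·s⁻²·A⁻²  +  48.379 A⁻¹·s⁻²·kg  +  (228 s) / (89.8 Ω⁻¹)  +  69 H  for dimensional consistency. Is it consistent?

No

Work out the base dimensions of each:
  81 kg·m²·s⁻²·A⁻²:  kg·m²·s⁻²·A⁻²
  48.379 A⁻¹·s⁻²·kg:  kg·s⁻²·A⁻¹
  (228 s) / (89.8 Ω⁻¹):  [s] / [kg⁻¹·m⁻²·s³·A²] = kg·m²·s⁻²·A⁻²
  69 H:  H = V·s·A⁻¹ = kg·m²·s⁻²·A⁻²
The terms do not share a single dimension (kg·m²·s⁻²·A⁻² vs kg·s⁻²·A⁻¹).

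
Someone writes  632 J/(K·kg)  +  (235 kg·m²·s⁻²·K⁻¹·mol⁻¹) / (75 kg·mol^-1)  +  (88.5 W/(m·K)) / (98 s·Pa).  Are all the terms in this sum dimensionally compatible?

In SI base units:
  632 J/(K·kg):  J·kg⁻¹·K⁻¹ = N·m·kg⁻¹·K⁻¹ = m²·s⁻²·K⁻¹
  (235 kg·m²·s⁻²·K⁻¹·mol⁻¹) / (75 kg·mol^-1):  [kg·m²·s⁻²·K⁻¹·mol⁻¹] / [kg·mol⁻¹] = m²·s⁻²·K⁻¹
  (88.5 W/(m·K)) / (98 s·Pa):  [kg·m·s⁻³·K⁻¹] / [kg·m⁻¹·s⁻¹] = m²·s⁻²·K⁻¹
Every term reduces to m²·s⁻²·K⁻¹.

Yes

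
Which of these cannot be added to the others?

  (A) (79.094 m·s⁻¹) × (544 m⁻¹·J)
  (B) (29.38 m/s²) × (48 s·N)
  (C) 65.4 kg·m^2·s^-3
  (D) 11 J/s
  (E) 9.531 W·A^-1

Reduce each to base SI dimensions:
  (A) [m·s⁻¹] · [kg·m·s⁻²] = kg·m²·s⁻³
  (B) [m·s⁻²] · [kg·m·s⁻¹] = kg·m²·s⁻³
  (C) kg·m²·s⁻³
  (D) J·s⁻¹ = N·m·s⁻¹ = kg·m²·s⁻³
  (E) W·A⁻¹ = J·s⁻¹·A⁻¹ = kg·m²·s⁻³·A⁻¹
All reduce to kg·m²·s⁻³ except (E), which is kg·m²·s⁻³·A⁻¹.

(E)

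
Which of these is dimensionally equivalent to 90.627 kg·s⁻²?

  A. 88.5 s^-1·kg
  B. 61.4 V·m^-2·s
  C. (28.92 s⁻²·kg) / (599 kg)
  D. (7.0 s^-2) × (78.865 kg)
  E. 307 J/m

Reference: kg·s⁻².
Each option:
  A. kg·s⁻¹
  B. V·s·m⁻² = J·C⁻¹·s·m⁻² = kg·s⁻²·A⁻¹
  C. [kg·s⁻²] / [kg] = s⁻²
  D. [s⁻²] · [kg] = kg·s⁻²  ← same
  E. J·m⁻¹ = N·m·m⁻¹ = kg·m·s⁻²
Only D. matches kg·s⁻².

D.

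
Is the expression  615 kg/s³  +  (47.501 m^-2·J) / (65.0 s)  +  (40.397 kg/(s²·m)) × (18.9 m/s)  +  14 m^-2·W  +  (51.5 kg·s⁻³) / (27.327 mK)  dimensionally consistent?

Reduce each to base SI dimensions:
  615 kg/s³:  kg·s⁻³
  (47.501 m^-2·J) / (65.0 s):  [kg·s⁻²] / [s] = kg·s⁻³
  (40.397 kg/(s²·m)) × (18.9 m/s):  [kg·m⁻¹·s⁻²] · [m·s⁻¹] = kg·s⁻³
  14 m^-2·W:  W·m⁻² = J·s⁻¹·m⁻² = kg·s⁻³
  (51.5 kg·s⁻³) / (27.327 mK):  [kg·s⁻³] / [K] = kg·s⁻³·K⁻¹
The terms do not share a single dimension (kg·s⁻³ vs kg·s⁻³·K⁻¹).

No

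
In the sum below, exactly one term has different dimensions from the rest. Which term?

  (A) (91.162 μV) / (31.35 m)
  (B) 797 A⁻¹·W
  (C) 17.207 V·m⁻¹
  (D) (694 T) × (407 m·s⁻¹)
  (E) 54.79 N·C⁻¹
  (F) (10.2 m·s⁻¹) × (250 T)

(B)

Work out the base dimensions of each:
  (A) [kg·m²·s⁻³·A⁻¹] / [m] = kg·m·s⁻³·A⁻¹
  (B) W·A⁻¹ = J·s⁻¹·A⁻¹ = kg·m²·s⁻³·A⁻¹
  (C) V·m⁻¹ = J·C⁻¹·m⁻¹ = kg·m·s⁻³·A⁻¹
  (D) [kg·s⁻²·A⁻¹] · [m·s⁻¹] = kg·m·s⁻³·A⁻¹
  (E) N·C⁻¹ = kg·m·s⁻²·(s·A)⁻¹ = kg·m·s⁻³·A⁻¹
  (F) [m·s⁻¹] · [kg·s⁻²·A⁻¹] = kg·m·s⁻³·A⁻¹
All reduce to kg·m·s⁻³·A⁻¹ except (B), which is kg·m²·s⁻³·A⁻¹.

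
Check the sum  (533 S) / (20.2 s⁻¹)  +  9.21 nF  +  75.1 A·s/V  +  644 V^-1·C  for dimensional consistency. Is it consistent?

Work out the base dimensions of each:
  (533 S) / (20.2 s⁻¹):  [kg⁻¹·m⁻²·s³·A²] / [s⁻¹] = kg⁻¹·m⁻²·s⁴·A²
  9.21 nF:  F = C·V⁻¹ = kg⁻¹·m⁻²·s⁴·A²
  75.1 A·s/V:  A·s·V⁻¹ = A·s·(J·C⁻¹)⁻¹ = kg⁻¹·m⁻²·s⁴·A²
  644 V^-1·C:  C·V⁻¹ = s·A·(J·C⁻¹)⁻¹ = kg⁻¹·m⁻²·s⁴·A²
Every term reduces to kg⁻¹·m⁻²·s⁴·A².

Yes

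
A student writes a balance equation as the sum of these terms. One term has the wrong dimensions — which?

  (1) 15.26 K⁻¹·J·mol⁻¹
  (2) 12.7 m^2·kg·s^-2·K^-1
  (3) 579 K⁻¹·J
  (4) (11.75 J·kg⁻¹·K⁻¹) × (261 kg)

(1)

In SI base units:
  (1) J·mol⁻¹·K⁻¹ = N·m·mol⁻¹·K⁻¹ = kg·m²·s⁻²·K⁻¹·mol⁻¹
  (2) kg·m²·s⁻²·K⁻¹
  (3) J·K⁻¹ = N·m·K⁻¹ = kg·m²·s⁻²·K⁻¹
  (4) [m²·s⁻²·K⁻¹] · [kg] = kg·m²·s⁻²·K⁻¹
All reduce to kg·m²·s⁻²·K⁻¹ except (1), which is kg·m²·s⁻²·K⁻¹·mol⁻¹.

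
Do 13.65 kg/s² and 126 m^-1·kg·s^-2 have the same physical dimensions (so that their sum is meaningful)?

No

Reduce each to base SI dimensions:
  13.65 kg/s²:  kg·s⁻²
  126 m^-1·kg·s^-2:  kg·m⁻¹·s⁻²
kg·s⁻² ≠ kg·m⁻¹·s⁻², so they cannot be added.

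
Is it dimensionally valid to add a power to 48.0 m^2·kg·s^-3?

Yes

In SI base units:
  a power:  [power] = kg·m²·s⁻³
  48.0 m^2·kg·s^-3:  kg·m²·s⁻³
Both are kg·m²·s⁻³, so they have the same dimensions and can be added.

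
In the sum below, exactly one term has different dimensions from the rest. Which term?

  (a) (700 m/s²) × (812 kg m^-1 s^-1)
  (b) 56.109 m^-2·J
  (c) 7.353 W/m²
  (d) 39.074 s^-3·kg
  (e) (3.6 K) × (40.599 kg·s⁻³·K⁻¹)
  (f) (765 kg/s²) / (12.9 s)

(b)

Work out the base dimensions of each:
  (a) [m·s⁻²] · [kg·m⁻¹·s⁻¹] = kg·s⁻³
  (b) J·m⁻² = N·m·m⁻² = kg·s⁻²
  (c) W·m⁻² = J·s⁻¹·m⁻² = kg·s⁻³
  (d) kg·s⁻³
  (e) [K] · [kg·s⁻³·K⁻¹] = kg·s⁻³
  (f) [kg·s⁻²] / [s] = kg·s⁻³
All reduce to kg·s⁻³ except (b), which is kg·s⁻².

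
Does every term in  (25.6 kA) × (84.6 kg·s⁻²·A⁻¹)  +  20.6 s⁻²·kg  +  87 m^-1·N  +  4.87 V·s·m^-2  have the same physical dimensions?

Reduce each to base SI dimensions:
  (25.6 kA) × (84.6 kg·s⁻²·A⁻¹):  [A] · [kg·s⁻²·A⁻¹] = kg·s⁻²
  20.6 s⁻²·kg:  kg·s⁻²
  87 m^-1·N:  N·m⁻¹ = kg·m·s⁻²·m⁻¹ = kg·s⁻²
  4.87 V·s·m^-2:  V·s·m⁻² = J·C⁻¹·s·m⁻² = kg·s⁻²·A⁻¹
The terms do not share a single dimension (kg·s⁻² vs kg·s⁻²·A⁻¹).

No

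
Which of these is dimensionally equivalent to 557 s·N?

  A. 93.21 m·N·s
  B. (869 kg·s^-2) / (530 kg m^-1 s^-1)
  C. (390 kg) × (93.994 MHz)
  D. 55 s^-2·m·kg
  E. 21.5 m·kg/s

Reference: N·s = kg·m·s⁻²·s = kg·m·s⁻¹.
Each option:
  A. N·m·s = kg·m·s⁻²·m·s = kg·m²·s⁻¹
  B. [kg·s⁻²] / [kg·m⁻¹·s⁻¹] = m·s⁻¹
  C. [kg] · [s⁻¹] = kg·s⁻¹
  D. kg·m·s⁻²
  E. kg·m·s⁻¹  ← same
Only E. matches kg·m·s⁻¹.

E.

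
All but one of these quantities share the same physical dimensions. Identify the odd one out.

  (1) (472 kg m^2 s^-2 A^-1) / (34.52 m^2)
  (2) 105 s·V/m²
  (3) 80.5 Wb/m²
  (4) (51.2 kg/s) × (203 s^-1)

In SI base units:
  (1) [kg·m²·s⁻²·A⁻¹] / [m²] = kg·s⁻²·A⁻¹
  (2) V·s·m⁻² = J·C⁻¹·s·m⁻² = kg·s⁻²·A⁻¹
  (3) Wb·m⁻² = V·s·m⁻² = kg·s⁻²·A⁻¹
  (4) [kg·s⁻¹] · [s⁻¹] = kg·s⁻²
All reduce to kg·s⁻²·A⁻¹ except (4), which is kg·s⁻².

(4)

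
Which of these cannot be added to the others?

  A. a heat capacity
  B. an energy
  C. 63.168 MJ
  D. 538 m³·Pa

In SI base units:
  A. [heat capacity] = kg·m²·s⁻²·K⁻¹
  B. [energy] = kg·m²·s⁻²
  C. J = N·m = kg·m²·s⁻²
  D. Pa·m³ = N·m⁻²·m³ = kg·m²·s⁻²
All reduce to kg·m²·s⁻² except A., which is kg·m²·s⁻²·K⁻¹.

A.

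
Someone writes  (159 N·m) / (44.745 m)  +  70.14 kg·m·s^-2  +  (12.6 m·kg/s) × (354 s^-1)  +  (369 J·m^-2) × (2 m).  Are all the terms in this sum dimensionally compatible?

Yes

Work out the base dimensions of each:
  (159 N·m) / (44.745 m):  [kg·m²·s⁻²] / [m] = kg·m·s⁻²
  70.14 kg·m·s^-2:  kg·m·s⁻²
  (12.6 m·kg/s) × (354 s^-1):  [kg·m·s⁻¹] · [s⁻¹] = kg·m·s⁻²
  (369 J·m^-2) × (2 m):  [kg·s⁻²] · [m] = kg·m·s⁻²
Every term reduces to kg·m·s⁻².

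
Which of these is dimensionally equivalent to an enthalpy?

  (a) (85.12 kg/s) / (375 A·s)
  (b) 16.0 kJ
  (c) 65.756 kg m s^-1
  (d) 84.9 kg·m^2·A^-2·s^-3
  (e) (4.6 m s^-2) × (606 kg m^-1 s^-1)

Reference: [enthalpy] = kg·m²·s⁻².
Each option:
  (a) [kg·s⁻¹] / [s·A] = kg·s⁻²·A⁻¹
  (b) J = N·m = kg·m²·s⁻²  ← same
  (c) kg·m·s⁻¹
  (d) kg·m²·s⁻³·A⁻²
  (e) [m·s⁻²] · [kg·m⁻¹·s⁻¹] = kg·s⁻³
Only (b) matches kg·m²·s⁻².

(b)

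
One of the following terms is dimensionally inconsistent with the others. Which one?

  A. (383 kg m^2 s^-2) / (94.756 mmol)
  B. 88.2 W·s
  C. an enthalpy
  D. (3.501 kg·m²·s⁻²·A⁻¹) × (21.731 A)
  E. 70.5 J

Work out the base dimensions of each:
  A. [kg·m²·s⁻²] / [mol] = kg·m²·s⁻²·mol⁻¹
  B. W·s = J·s⁻¹·s = kg·m²·s⁻²
  C. [enthalpy] = kg·m²·s⁻²
  D. [kg·m²·s⁻²·A⁻¹] · [A] = kg·m²·s⁻²
  E. J = N·m = kg·m²·s⁻²
All reduce to kg·m²·s⁻² except A., which is kg·m²·s⁻²·mol⁻¹.

A.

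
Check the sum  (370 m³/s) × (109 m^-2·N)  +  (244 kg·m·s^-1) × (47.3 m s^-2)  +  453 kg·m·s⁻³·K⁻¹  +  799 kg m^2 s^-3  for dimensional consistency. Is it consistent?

No

Reduce each to base SI dimensions:
  (370 m³/s) × (109 m^-2·N):  [m³·s⁻¹] · [kg·m⁻¹·s⁻²] = kg·m²·s⁻³
  (244 kg·m·s^-1) × (47.3 m s^-2):  [kg·m·s⁻¹] · [m·s⁻²] = kg·m²·s⁻³
  453 kg·m·s⁻³·K⁻¹:  kg·m·s⁻³·K⁻¹
  799 kg m^2 s^-3:  kg·m²·s⁻³
The terms do not share a single dimension (kg·m²·s⁻³ vs kg·m·s⁻³·K⁻¹).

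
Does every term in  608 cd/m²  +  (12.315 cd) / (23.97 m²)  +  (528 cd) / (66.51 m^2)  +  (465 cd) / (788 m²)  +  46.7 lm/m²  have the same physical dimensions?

In SI base units:
  608 cd/m²:  cd·m⁻² = m⁻²·cd
  (12.315 cd) / (23.97 m²):  [cd] / [m²] = m⁻²·cd
  (528 cd) / (66.51 m^2):  [cd] / [m²] = m⁻²·cd
  (465 cd) / (788 m²):  [cd] / [m²] = m⁻²·cd
  46.7 lm/m²:  lm·m⁻² = cd·m⁻² = m⁻²·cd
Every term reduces to m⁻²·cd.

Yes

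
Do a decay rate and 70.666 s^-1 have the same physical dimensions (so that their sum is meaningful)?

Yes

Dimensions:
  a decay rate:  [decay rate] = s⁻¹
  70.666 s^-1:  s⁻¹
Both are s⁻¹, so they have the same dimensions and can be added.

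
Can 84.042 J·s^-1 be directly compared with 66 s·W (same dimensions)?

No

Reduce each to base SI dimensions:
  84.042 J·s^-1:  J·s⁻¹ = N·m·s⁻¹ = kg·m²·s⁻³
  66 s·W:  W·s = J·s⁻¹·s = kg·m²·s⁻²
kg·m²·s⁻³ ≠ kg·m²·s⁻², so they cannot be added.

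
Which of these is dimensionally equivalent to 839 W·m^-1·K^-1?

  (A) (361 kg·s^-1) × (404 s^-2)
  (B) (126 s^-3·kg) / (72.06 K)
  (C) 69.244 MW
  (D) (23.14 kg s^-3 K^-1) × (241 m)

(D)

Reference: W·m⁻¹·K⁻¹ = J·s⁻¹·m⁻¹·K⁻¹ = kg·m·s⁻³·K⁻¹.
Each option:
  (A) [kg·s⁻¹] · [s⁻²] = kg·s⁻³
  (B) [kg·s⁻³] / [K] = kg·s⁻³·K⁻¹
  (C) W = J·s⁻¹ = kg·m²·s⁻³
  (D) [kg·s⁻³·K⁻¹] · [m] = kg·m·s⁻³·K⁻¹  ← same
Only (D) matches kg·m·s⁻³·K⁻¹.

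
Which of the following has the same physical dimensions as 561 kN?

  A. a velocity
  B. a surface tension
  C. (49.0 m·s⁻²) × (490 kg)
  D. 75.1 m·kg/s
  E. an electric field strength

Reference: N = kg·m·s⁻².
Each option:
  A. [velocity] = m·s⁻¹
  B. [surface tension] = kg·s⁻²
  C. [m·s⁻²] · [kg] = kg·m·s⁻²  ← same
  D. kg·m·s⁻¹
  E. [electric field strength] = kg·m·s⁻³·A⁻¹
Only C. matches kg·m·s⁻².

C.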